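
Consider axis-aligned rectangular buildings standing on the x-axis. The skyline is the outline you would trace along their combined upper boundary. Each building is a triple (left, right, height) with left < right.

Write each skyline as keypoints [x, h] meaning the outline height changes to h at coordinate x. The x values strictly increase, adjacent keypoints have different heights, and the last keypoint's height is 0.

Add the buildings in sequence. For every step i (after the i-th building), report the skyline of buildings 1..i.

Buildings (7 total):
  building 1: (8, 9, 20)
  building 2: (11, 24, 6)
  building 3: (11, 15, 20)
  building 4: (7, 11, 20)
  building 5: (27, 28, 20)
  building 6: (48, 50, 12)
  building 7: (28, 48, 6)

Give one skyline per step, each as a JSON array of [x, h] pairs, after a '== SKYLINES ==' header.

== SKYLINES ==
[[8,20],[9,0]]
[[8,20],[9,0],[11,6],[24,0]]
[[8,20],[9,0],[11,20],[15,6],[24,0]]
[[7,20],[15,6],[24,0]]
[[7,20],[15,6],[24,0],[27,20],[28,0]]
[[7,20],[15,6],[24,0],[27,20],[28,0],[48,12],[50,0]]
[[7,20],[15,6],[24,0],[27,20],[28,6],[48,12],[50,0]]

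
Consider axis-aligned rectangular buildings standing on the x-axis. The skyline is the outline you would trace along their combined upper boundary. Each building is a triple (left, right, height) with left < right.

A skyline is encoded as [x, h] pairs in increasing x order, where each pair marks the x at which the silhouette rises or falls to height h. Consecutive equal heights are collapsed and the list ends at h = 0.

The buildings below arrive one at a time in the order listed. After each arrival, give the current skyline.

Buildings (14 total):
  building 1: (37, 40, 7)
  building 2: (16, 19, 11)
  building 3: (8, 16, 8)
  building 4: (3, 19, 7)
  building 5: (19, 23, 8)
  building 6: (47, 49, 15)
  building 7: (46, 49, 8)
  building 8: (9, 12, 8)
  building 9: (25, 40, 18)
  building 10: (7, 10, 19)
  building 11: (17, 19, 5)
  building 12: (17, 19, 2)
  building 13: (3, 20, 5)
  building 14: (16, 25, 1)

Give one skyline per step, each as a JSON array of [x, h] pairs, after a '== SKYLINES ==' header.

== SKYLINES ==
[[37,7],[40,0]]
[[16,11],[19,0],[37,7],[40,0]]
[[8,8],[16,11],[19,0],[37,7],[40,0]]
[[3,7],[8,8],[16,11],[19,0],[37,7],[40,0]]
[[3,7],[8,8],[16,11],[19,8],[23,0],[37,7],[40,0]]
[[3,7],[8,8],[16,11],[19,8],[23,0],[37,7],[40,0],[47,15],[49,0]]
[[3,7],[8,8],[16,11],[19,8],[23,0],[37,7],[40,0],[46,8],[47,15],[49,0]]
[[3,7],[8,8],[16,11],[19,8],[23,0],[37,7],[40,0],[46,8],[47,15],[49,0]]
[[3,7],[8,8],[16,11],[19,8],[23,0],[25,18],[40,0],[46,8],[47,15],[49,0]]
[[3,7],[7,19],[10,8],[16,11],[19,8],[23,0],[25,18],[40,0],[46,8],[47,15],[49,0]]
[[3,7],[7,19],[10,8],[16,11],[19,8],[23,0],[25,18],[40,0],[46,8],[47,15],[49,0]]
[[3,7],[7,19],[10,8],[16,11],[19,8],[23,0],[25,18],[40,0],[46,8],[47,15],[49,0]]
[[3,7],[7,19],[10,8],[16,11],[19,8],[23,0],[25,18],[40,0],[46,8],[47,15],[49,0]]
[[3,7],[7,19],[10,8],[16,11],[19,8],[23,1],[25,18],[40,0],[46,8],[47,15],[49,0]]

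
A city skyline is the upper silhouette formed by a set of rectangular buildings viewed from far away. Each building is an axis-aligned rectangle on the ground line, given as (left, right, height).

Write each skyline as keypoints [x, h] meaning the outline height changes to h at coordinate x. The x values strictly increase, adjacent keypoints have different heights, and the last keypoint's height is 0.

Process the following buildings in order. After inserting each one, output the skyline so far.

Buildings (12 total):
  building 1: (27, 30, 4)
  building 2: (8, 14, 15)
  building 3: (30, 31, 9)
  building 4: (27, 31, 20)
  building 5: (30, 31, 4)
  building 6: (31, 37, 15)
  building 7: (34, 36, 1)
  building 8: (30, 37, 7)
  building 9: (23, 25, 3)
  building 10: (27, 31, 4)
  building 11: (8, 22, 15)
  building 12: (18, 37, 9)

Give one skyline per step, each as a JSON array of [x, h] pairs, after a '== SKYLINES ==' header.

== SKYLINES ==
[[27,4],[30,0]]
[[8,15],[14,0],[27,4],[30,0]]
[[8,15],[14,0],[27,4],[30,9],[31,0]]
[[8,15],[14,0],[27,20],[31,0]]
[[8,15],[14,0],[27,20],[31,0]]
[[8,15],[14,0],[27,20],[31,15],[37,0]]
[[8,15],[14,0],[27,20],[31,15],[37,0]]
[[8,15],[14,0],[27,20],[31,15],[37,0]]
[[8,15],[14,0],[23,3],[25,0],[27,20],[31,15],[37,0]]
[[8,15],[14,0],[23,3],[25,0],[27,20],[31,15],[37,0]]
[[8,15],[22,0],[23,3],[25,0],[27,20],[31,15],[37,0]]
[[8,15],[22,9],[27,20],[31,15],[37,0]]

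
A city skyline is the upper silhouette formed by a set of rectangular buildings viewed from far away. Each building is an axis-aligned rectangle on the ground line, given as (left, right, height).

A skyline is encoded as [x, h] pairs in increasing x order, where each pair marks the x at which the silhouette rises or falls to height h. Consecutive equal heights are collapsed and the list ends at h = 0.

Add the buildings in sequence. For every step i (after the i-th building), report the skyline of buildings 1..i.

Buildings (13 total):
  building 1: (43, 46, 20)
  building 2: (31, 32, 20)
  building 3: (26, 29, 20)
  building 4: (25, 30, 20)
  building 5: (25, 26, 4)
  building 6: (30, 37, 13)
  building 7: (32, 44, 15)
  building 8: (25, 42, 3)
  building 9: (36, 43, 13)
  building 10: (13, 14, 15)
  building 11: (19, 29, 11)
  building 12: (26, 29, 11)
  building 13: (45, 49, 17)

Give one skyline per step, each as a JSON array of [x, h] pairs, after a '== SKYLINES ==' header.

== SKYLINES ==
[[43,20],[46,0]]
[[31,20],[32,0],[43,20],[46,0]]
[[26,20],[29,0],[31,20],[32,0],[43,20],[46,0]]
[[25,20],[30,0],[31,20],[32,0],[43,20],[46,0]]
[[25,20],[30,0],[31,20],[32,0],[43,20],[46,0]]
[[25,20],[30,13],[31,20],[32,13],[37,0],[43,20],[46,0]]
[[25,20],[30,13],[31,20],[32,15],[43,20],[46,0]]
[[25,20],[30,13],[31,20],[32,15],[43,20],[46,0]]
[[25,20],[30,13],[31,20],[32,15],[43,20],[46,0]]
[[13,15],[14,0],[25,20],[30,13],[31,20],[32,15],[43,20],[46,0]]
[[13,15],[14,0],[19,11],[25,20],[30,13],[31,20],[32,15],[43,20],[46,0]]
[[13,15],[14,0],[19,11],[25,20],[30,13],[31,20],[32,15],[43,20],[46,0]]
[[13,15],[14,0],[19,11],[25,20],[30,13],[31,20],[32,15],[43,20],[46,17],[49,0]]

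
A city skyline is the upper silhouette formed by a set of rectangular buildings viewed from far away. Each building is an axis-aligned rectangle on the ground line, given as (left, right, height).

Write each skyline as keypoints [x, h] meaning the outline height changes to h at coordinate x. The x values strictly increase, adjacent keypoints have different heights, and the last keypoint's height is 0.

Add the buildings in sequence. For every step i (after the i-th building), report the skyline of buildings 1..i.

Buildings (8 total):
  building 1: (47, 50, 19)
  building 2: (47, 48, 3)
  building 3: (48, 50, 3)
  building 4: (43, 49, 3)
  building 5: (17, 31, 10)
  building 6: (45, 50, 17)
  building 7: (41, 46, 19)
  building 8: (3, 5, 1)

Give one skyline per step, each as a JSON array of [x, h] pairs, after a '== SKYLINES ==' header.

== SKYLINES ==
[[47,19],[50,0]]
[[47,19],[50,0]]
[[47,19],[50,0]]
[[43,3],[47,19],[50,0]]
[[17,10],[31,0],[43,3],[47,19],[50,0]]
[[17,10],[31,0],[43,3],[45,17],[47,19],[50,0]]
[[17,10],[31,0],[41,19],[46,17],[47,19],[50,0]]
[[3,1],[5,0],[17,10],[31,0],[41,19],[46,17],[47,19],[50,0]]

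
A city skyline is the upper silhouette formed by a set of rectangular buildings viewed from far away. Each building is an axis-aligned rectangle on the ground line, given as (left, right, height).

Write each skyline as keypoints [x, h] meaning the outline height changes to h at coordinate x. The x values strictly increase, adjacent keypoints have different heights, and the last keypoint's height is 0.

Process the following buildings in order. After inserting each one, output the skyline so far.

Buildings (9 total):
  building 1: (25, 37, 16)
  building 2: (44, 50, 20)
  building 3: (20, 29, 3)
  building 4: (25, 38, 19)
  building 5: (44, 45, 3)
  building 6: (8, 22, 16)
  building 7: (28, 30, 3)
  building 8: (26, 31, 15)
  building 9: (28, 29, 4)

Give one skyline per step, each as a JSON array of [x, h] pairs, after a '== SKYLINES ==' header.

== SKYLINES ==
[[25,16],[37,0]]
[[25,16],[37,0],[44,20],[50,0]]
[[20,3],[25,16],[37,0],[44,20],[50,0]]
[[20,3],[25,19],[38,0],[44,20],[50,0]]
[[20,3],[25,19],[38,0],[44,20],[50,0]]
[[8,16],[22,3],[25,19],[38,0],[44,20],[50,0]]
[[8,16],[22,3],[25,19],[38,0],[44,20],[50,0]]
[[8,16],[22,3],[25,19],[38,0],[44,20],[50,0]]
[[8,16],[22,3],[25,19],[38,0],[44,20],[50,0]]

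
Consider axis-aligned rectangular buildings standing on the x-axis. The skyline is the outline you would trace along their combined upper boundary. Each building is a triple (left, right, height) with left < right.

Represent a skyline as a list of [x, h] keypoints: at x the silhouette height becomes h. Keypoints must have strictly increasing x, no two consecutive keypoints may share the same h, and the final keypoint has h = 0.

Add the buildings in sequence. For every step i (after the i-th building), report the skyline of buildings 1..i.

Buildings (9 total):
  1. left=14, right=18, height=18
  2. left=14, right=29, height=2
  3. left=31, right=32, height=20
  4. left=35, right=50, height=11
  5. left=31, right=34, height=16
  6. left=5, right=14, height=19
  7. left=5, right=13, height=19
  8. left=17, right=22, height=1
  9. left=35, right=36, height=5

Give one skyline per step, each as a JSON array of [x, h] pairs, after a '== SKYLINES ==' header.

== SKYLINES ==
[[14,18],[18,0]]
[[14,18],[18,2],[29,0]]
[[14,18],[18,2],[29,0],[31,20],[32,0]]
[[14,18],[18,2],[29,0],[31,20],[32,0],[35,11],[50,0]]
[[14,18],[18,2],[29,0],[31,20],[32,16],[34,0],[35,11],[50,0]]
[[5,19],[14,18],[18,2],[29,0],[31,20],[32,16],[34,0],[35,11],[50,0]]
[[5,19],[14,18],[18,2],[29,0],[31,20],[32,16],[34,0],[35,11],[50,0]]
[[5,19],[14,18],[18,2],[29,0],[31,20],[32,16],[34,0],[35,11],[50,0]]
[[5,19],[14,18],[18,2],[29,0],[31,20],[32,16],[34,0],[35,11],[50,0]]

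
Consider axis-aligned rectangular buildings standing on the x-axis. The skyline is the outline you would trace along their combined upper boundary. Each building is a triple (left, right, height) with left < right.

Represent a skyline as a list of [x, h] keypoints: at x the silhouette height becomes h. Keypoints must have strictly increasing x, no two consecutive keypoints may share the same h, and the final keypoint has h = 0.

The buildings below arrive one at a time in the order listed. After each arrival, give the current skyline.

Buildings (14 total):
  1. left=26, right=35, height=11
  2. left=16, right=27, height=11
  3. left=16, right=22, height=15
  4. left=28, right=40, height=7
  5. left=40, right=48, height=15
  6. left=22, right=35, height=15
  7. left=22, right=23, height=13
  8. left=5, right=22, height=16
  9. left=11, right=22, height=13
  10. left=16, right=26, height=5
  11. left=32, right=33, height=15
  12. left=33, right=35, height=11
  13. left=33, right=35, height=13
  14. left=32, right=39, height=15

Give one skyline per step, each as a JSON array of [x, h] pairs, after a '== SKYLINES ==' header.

== SKYLINES ==
[[26,11],[35,0]]
[[16,11],[35,0]]
[[16,15],[22,11],[35,0]]
[[16,15],[22,11],[35,7],[40,0]]
[[16,15],[22,11],[35,7],[40,15],[48,0]]
[[16,15],[35,7],[40,15],[48,0]]
[[16,15],[35,7],[40,15],[48,0]]
[[5,16],[22,15],[35,7],[40,15],[48,0]]
[[5,16],[22,15],[35,7],[40,15],[48,0]]
[[5,16],[22,15],[35,7],[40,15],[48,0]]
[[5,16],[22,15],[35,7],[40,15],[48,0]]
[[5,16],[22,15],[35,7],[40,15],[48,0]]
[[5,16],[22,15],[35,7],[40,15],[48,0]]
[[5,16],[22,15],[39,7],[40,15],[48,0]]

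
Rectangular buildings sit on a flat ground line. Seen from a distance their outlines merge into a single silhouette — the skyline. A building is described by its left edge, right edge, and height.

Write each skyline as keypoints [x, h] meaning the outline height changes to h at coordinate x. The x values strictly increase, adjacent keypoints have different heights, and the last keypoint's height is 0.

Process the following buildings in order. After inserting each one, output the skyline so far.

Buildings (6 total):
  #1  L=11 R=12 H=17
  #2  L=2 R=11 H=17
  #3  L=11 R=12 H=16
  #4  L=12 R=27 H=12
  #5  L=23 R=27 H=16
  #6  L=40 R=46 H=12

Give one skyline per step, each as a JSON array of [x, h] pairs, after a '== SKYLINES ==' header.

== SKYLINES ==
[[11,17],[12,0]]
[[2,17],[12,0]]
[[2,17],[12,0]]
[[2,17],[12,12],[27,0]]
[[2,17],[12,12],[23,16],[27,0]]
[[2,17],[12,12],[23,16],[27,0],[40,12],[46,0]]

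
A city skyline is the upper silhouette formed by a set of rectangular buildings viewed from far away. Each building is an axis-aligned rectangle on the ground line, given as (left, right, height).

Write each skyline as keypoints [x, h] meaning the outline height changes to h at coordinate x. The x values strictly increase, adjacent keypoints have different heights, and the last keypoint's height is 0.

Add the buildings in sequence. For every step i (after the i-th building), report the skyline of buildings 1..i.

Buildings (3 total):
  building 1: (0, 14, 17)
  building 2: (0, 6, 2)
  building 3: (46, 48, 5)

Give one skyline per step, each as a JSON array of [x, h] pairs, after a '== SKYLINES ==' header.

== SKYLINES ==
[[0,17],[14,0]]
[[0,17],[14,0]]
[[0,17],[14,0],[46,5],[48,0]]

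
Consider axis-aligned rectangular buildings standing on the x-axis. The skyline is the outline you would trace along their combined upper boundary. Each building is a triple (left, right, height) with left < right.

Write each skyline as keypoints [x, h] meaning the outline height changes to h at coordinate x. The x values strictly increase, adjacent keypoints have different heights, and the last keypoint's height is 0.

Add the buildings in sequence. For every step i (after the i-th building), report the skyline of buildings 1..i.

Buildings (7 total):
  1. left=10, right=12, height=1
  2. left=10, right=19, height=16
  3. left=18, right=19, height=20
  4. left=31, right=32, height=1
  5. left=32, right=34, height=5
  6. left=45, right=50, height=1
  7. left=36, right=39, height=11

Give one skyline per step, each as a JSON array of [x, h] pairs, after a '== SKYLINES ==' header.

== SKYLINES ==
[[10,1],[12,0]]
[[10,16],[19,0]]
[[10,16],[18,20],[19,0]]
[[10,16],[18,20],[19,0],[31,1],[32,0]]
[[10,16],[18,20],[19,0],[31,1],[32,5],[34,0]]
[[10,16],[18,20],[19,0],[31,1],[32,5],[34,0],[45,1],[50,0]]
[[10,16],[18,20],[19,0],[31,1],[32,5],[34,0],[36,11],[39,0],[45,1],[50,0]]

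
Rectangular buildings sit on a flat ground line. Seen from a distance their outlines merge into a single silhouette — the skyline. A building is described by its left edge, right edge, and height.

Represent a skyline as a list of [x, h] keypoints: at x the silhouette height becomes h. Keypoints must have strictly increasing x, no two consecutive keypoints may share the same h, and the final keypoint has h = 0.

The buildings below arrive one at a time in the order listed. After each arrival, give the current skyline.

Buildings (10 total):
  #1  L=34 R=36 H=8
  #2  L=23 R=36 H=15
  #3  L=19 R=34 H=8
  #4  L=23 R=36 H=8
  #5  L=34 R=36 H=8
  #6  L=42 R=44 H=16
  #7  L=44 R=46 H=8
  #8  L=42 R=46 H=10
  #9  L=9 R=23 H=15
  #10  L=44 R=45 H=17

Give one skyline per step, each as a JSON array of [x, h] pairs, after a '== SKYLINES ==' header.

== SKYLINES ==
[[34,8],[36,0]]
[[23,15],[36,0]]
[[19,8],[23,15],[36,0]]
[[19,8],[23,15],[36,0]]
[[19,8],[23,15],[36,0]]
[[19,8],[23,15],[36,0],[42,16],[44,0]]
[[19,8],[23,15],[36,0],[42,16],[44,8],[46,0]]
[[19,8],[23,15],[36,0],[42,16],[44,10],[46,0]]
[[9,15],[36,0],[42,16],[44,10],[46,0]]
[[9,15],[36,0],[42,16],[44,17],[45,10],[46,0]]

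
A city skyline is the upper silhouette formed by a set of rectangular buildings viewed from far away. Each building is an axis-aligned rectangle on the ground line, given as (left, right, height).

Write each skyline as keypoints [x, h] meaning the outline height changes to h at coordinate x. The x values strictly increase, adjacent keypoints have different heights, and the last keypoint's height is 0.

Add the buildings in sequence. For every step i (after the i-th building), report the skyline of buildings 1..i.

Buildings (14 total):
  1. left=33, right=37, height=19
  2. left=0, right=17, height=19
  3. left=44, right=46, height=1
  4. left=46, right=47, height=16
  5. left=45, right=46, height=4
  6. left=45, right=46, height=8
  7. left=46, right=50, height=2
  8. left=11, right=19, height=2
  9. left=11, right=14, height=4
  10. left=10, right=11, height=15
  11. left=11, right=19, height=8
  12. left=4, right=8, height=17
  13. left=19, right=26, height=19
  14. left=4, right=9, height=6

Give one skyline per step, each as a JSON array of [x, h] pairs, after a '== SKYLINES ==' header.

== SKYLINES ==
[[33,19],[37,0]]
[[0,19],[17,0],[33,19],[37,0]]
[[0,19],[17,0],[33,19],[37,0],[44,1],[46,0]]
[[0,19],[17,0],[33,19],[37,0],[44,1],[46,16],[47,0]]
[[0,19],[17,0],[33,19],[37,0],[44,1],[45,4],[46,16],[47,0]]
[[0,19],[17,0],[33,19],[37,0],[44,1],[45,8],[46,16],[47,0]]
[[0,19],[17,0],[33,19],[37,0],[44,1],[45,8],[46,16],[47,2],[50,0]]
[[0,19],[17,2],[19,0],[33,19],[37,0],[44,1],[45,8],[46,16],[47,2],[50,0]]
[[0,19],[17,2],[19,0],[33,19],[37,0],[44,1],[45,8],[46,16],[47,2],[50,0]]
[[0,19],[17,2],[19,0],[33,19],[37,0],[44,1],[45,8],[46,16],[47,2],[50,0]]
[[0,19],[17,8],[19,0],[33,19],[37,0],[44,1],[45,8],[46,16],[47,2],[50,0]]
[[0,19],[17,8],[19,0],[33,19],[37,0],[44,1],[45,8],[46,16],[47,2],[50,0]]
[[0,19],[17,8],[19,19],[26,0],[33,19],[37,0],[44,1],[45,8],[46,16],[47,2],[50,0]]
[[0,19],[17,8],[19,19],[26,0],[33,19],[37,0],[44,1],[45,8],[46,16],[47,2],[50,0]]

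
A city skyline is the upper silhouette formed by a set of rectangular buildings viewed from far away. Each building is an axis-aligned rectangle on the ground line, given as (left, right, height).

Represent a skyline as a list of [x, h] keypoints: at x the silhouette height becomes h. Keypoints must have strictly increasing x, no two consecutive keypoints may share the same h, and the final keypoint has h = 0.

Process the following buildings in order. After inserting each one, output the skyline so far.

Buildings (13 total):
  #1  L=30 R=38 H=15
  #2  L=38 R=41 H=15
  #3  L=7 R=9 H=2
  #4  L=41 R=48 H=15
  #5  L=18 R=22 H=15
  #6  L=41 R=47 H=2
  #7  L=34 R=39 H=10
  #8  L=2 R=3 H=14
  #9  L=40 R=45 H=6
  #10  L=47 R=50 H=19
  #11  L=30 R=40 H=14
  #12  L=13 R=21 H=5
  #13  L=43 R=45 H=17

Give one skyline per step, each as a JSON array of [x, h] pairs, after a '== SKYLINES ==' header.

== SKYLINES ==
[[30,15],[38,0]]
[[30,15],[41,0]]
[[7,2],[9,0],[30,15],[41,0]]
[[7,2],[9,0],[30,15],[48,0]]
[[7,2],[9,0],[18,15],[22,0],[30,15],[48,0]]
[[7,2],[9,0],[18,15],[22,0],[30,15],[48,0]]
[[7,2],[9,0],[18,15],[22,0],[30,15],[48,0]]
[[2,14],[3,0],[7,2],[9,0],[18,15],[22,0],[30,15],[48,0]]
[[2,14],[3,0],[7,2],[9,0],[18,15],[22,0],[30,15],[48,0]]
[[2,14],[3,0],[7,2],[9,0],[18,15],[22,0],[30,15],[47,19],[50,0]]
[[2,14],[3,0],[7,2],[9,0],[18,15],[22,0],[30,15],[47,19],[50,0]]
[[2,14],[3,0],[7,2],[9,0],[13,5],[18,15],[22,0],[30,15],[47,19],[50,0]]
[[2,14],[3,0],[7,2],[9,0],[13,5],[18,15],[22,0],[30,15],[43,17],[45,15],[47,19],[50,0]]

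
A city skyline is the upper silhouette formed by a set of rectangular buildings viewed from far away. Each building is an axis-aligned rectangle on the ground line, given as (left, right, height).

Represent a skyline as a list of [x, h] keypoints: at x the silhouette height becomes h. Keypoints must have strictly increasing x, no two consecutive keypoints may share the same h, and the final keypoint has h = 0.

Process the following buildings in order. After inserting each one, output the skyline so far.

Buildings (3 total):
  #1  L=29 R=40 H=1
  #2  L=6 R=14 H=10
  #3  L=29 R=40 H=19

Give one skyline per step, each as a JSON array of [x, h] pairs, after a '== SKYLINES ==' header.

== SKYLINES ==
[[29,1],[40,0]]
[[6,10],[14,0],[29,1],[40,0]]
[[6,10],[14,0],[29,19],[40,0]]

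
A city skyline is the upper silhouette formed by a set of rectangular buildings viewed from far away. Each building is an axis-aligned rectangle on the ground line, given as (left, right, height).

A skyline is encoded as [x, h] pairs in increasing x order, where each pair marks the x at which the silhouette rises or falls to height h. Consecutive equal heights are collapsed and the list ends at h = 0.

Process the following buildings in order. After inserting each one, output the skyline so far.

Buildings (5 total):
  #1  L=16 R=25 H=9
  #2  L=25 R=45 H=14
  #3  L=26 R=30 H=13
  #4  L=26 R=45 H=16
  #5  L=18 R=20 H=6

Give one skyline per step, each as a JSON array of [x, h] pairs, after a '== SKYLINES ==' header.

== SKYLINES ==
[[16,9],[25,0]]
[[16,9],[25,14],[45,0]]
[[16,9],[25,14],[45,0]]
[[16,9],[25,14],[26,16],[45,0]]
[[16,9],[25,14],[26,16],[45,0]]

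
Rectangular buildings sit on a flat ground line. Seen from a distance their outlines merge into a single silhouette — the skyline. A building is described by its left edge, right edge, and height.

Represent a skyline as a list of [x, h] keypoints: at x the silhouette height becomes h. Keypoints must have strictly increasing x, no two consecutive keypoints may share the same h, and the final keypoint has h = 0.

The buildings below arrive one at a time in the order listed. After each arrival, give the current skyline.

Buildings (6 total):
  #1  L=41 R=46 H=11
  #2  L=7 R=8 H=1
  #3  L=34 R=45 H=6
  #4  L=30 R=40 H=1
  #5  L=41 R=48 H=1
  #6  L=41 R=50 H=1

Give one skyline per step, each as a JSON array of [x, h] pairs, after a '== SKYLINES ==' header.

== SKYLINES ==
[[41,11],[46,0]]
[[7,1],[8,0],[41,11],[46,0]]
[[7,1],[8,0],[34,6],[41,11],[46,0]]
[[7,1],[8,0],[30,1],[34,6],[41,11],[46,0]]
[[7,1],[8,0],[30,1],[34,6],[41,11],[46,1],[48,0]]
[[7,1],[8,0],[30,1],[34,6],[41,11],[46,1],[50,0]]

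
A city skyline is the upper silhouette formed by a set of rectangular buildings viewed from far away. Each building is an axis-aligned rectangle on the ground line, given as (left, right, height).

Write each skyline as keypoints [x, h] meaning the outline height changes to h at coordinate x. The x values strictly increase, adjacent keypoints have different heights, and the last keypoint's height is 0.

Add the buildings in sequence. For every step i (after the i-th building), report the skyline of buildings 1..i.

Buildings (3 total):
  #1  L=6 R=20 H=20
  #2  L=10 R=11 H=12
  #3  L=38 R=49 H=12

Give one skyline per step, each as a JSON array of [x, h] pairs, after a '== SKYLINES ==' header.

== SKYLINES ==
[[6,20],[20,0]]
[[6,20],[20,0]]
[[6,20],[20,0],[38,12],[49,0]]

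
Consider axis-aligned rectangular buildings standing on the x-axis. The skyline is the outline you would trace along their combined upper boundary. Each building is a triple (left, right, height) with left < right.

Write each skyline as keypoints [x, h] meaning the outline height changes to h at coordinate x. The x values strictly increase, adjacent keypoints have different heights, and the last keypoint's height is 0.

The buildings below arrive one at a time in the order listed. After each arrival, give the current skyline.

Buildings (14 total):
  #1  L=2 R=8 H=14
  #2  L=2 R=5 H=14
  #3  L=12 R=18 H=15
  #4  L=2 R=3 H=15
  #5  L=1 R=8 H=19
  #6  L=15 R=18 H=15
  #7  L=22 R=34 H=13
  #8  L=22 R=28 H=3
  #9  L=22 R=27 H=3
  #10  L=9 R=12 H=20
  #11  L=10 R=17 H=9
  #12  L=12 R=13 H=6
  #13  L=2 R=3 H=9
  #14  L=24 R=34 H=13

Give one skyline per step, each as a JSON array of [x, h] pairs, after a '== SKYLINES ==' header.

== SKYLINES ==
[[2,14],[8,0]]
[[2,14],[8,0]]
[[2,14],[8,0],[12,15],[18,0]]
[[2,15],[3,14],[8,0],[12,15],[18,0]]
[[1,19],[8,0],[12,15],[18,0]]
[[1,19],[8,0],[12,15],[18,0]]
[[1,19],[8,0],[12,15],[18,0],[22,13],[34,0]]
[[1,19],[8,0],[12,15],[18,0],[22,13],[34,0]]
[[1,19],[8,0],[12,15],[18,0],[22,13],[34,0]]
[[1,19],[8,0],[9,20],[12,15],[18,0],[22,13],[34,0]]
[[1,19],[8,0],[9,20],[12,15],[18,0],[22,13],[34,0]]
[[1,19],[8,0],[9,20],[12,15],[18,0],[22,13],[34,0]]
[[1,19],[8,0],[9,20],[12,15],[18,0],[22,13],[34,0]]
[[1,19],[8,0],[9,20],[12,15],[18,0],[22,13],[34,0]]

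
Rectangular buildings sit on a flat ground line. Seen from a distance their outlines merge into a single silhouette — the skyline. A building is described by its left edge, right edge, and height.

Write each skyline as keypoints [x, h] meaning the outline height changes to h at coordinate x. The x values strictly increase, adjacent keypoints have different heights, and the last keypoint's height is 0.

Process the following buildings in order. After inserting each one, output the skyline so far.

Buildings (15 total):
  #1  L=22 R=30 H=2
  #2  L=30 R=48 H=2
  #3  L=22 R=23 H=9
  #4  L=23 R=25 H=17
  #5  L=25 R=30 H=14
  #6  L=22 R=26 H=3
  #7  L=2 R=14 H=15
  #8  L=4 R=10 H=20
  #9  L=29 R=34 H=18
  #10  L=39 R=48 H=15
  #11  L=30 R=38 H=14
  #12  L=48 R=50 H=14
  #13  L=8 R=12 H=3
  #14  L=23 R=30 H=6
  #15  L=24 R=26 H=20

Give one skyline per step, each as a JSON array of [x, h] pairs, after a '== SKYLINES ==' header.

== SKYLINES ==
[[22,2],[30,0]]
[[22,2],[48,0]]
[[22,9],[23,2],[48,0]]
[[22,9],[23,17],[25,2],[48,0]]
[[22,9],[23,17],[25,14],[30,2],[48,0]]
[[22,9],[23,17],[25,14],[30,2],[48,0]]
[[2,15],[14,0],[22,9],[23,17],[25,14],[30,2],[48,0]]
[[2,15],[4,20],[10,15],[14,0],[22,9],[23,17],[25,14],[30,2],[48,0]]
[[2,15],[4,20],[10,15],[14,0],[22,9],[23,17],[25,14],[29,18],[34,2],[48,0]]
[[2,15],[4,20],[10,15],[14,0],[22,9],[23,17],[25,14],[29,18],[34,2],[39,15],[48,0]]
[[2,15],[4,20],[10,15],[14,0],[22,9],[23,17],[25,14],[29,18],[34,14],[38,2],[39,15],[48,0]]
[[2,15],[4,20],[10,15],[14,0],[22,9],[23,17],[25,14],[29,18],[34,14],[38,2],[39,15],[48,14],[50,0]]
[[2,15],[4,20],[10,15],[14,0],[22,9],[23,17],[25,14],[29,18],[34,14],[38,2],[39,15],[48,14],[50,0]]
[[2,15],[4,20],[10,15],[14,0],[22,9],[23,17],[25,14],[29,18],[34,14],[38,2],[39,15],[48,14],[50,0]]
[[2,15],[4,20],[10,15],[14,0],[22,9],[23,17],[24,20],[26,14],[29,18],[34,14],[38,2],[39,15],[48,14],[50,0]]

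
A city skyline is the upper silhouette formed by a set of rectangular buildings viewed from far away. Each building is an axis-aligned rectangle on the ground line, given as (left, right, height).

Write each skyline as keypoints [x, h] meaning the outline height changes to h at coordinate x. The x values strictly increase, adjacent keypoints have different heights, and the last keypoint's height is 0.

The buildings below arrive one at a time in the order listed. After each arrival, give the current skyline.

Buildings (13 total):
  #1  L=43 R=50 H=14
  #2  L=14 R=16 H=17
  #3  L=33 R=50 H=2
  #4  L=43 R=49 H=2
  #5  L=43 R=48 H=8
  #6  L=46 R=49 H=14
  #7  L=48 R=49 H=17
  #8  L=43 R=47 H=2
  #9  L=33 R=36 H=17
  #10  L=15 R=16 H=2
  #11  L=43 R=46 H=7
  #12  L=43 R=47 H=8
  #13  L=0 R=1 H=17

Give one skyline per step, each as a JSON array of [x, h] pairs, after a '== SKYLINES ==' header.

== SKYLINES ==
[[43,14],[50,0]]
[[14,17],[16,0],[43,14],[50,0]]
[[14,17],[16,0],[33,2],[43,14],[50,0]]
[[14,17],[16,0],[33,2],[43,14],[50,0]]
[[14,17],[16,0],[33,2],[43,14],[50,0]]
[[14,17],[16,0],[33,2],[43,14],[50,0]]
[[14,17],[16,0],[33,2],[43,14],[48,17],[49,14],[50,0]]
[[14,17],[16,0],[33,2],[43,14],[48,17],[49,14],[50,0]]
[[14,17],[16,0],[33,17],[36,2],[43,14],[48,17],[49,14],[50,0]]
[[14,17],[16,0],[33,17],[36,2],[43,14],[48,17],[49,14],[50,0]]
[[14,17],[16,0],[33,17],[36,2],[43,14],[48,17],[49,14],[50,0]]
[[14,17],[16,0],[33,17],[36,2],[43,14],[48,17],[49,14],[50,0]]
[[0,17],[1,0],[14,17],[16,0],[33,17],[36,2],[43,14],[48,17],[49,14],[50,0]]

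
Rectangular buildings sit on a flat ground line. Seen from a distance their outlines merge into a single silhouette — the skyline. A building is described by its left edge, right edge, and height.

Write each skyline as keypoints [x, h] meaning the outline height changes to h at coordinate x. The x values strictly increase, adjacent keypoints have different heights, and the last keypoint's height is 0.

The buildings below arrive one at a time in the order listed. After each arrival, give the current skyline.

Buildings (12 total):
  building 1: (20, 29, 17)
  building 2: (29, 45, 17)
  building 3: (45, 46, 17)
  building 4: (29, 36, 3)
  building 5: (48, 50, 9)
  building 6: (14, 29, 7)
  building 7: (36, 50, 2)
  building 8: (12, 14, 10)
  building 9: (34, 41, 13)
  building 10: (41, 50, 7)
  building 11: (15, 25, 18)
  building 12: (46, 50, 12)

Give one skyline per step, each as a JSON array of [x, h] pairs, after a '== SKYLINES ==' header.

== SKYLINES ==
[[20,17],[29,0]]
[[20,17],[45,0]]
[[20,17],[46,0]]
[[20,17],[46,0]]
[[20,17],[46,0],[48,9],[50,0]]
[[14,7],[20,17],[46,0],[48,9],[50,0]]
[[14,7],[20,17],[46,2],[48,9],[50,0]]
[[12,10],[14,7],[20,17],[46,2],[48,9],[50,0]]
[[12,10],[14,7],[20,17],[46,2],[48,9],[50,0]]
[[12,10],[14,7],[20,17],[46,7],[48,9],[50,0]]
[[12,10],[14,7],[15,18],[25,17],[46,7],[48,9],[50,0]]
[[12,10],[14,7],[15,18],[25,17],[46,12],[50,0]]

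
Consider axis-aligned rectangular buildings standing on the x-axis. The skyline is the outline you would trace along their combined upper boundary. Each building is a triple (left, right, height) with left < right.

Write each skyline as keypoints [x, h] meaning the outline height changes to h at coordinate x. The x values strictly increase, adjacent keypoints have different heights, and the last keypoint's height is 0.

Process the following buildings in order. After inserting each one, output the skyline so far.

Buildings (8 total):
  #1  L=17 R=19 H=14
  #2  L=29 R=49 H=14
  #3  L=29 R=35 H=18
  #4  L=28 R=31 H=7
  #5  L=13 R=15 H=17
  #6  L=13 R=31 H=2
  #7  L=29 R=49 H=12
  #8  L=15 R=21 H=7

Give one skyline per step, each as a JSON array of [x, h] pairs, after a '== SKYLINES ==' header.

== SKYLINES ==
[[17,14],[19,0]]
[[17,14],[19,0],[29,14],[49,0]]
[[17,14],[19,0],[29,18],[35,14],[49,0]]
[[17,14],[19,0],[28,7],[29,18],[35,14],[49,0]]
[[13,17],[15,0],[17,14],[19,0],[28,7],[29,18],[35,14],[49,0]]
[[13,17],[15,2],[17,14],[19,2],[28,7],[29,18],[35,14],[49,0]]
[[13,17],[15,2],[17,14],[19,2],[28,7],[29,18],[35,14],[49,0]]
[[13,17],[15,7],[17,14],[19,7],[21,2],[28,7],[29,18],[35,14],[49,0]]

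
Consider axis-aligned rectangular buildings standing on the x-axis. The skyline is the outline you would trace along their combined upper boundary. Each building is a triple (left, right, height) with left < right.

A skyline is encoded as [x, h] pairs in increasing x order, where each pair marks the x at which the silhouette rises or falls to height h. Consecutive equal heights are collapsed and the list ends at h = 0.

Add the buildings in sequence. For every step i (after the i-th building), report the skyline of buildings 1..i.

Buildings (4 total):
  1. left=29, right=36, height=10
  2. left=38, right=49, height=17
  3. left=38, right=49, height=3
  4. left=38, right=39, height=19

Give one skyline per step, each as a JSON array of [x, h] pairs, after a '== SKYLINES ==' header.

== SKYLINES ==
[[29,10],[36,0]]
[[29,10],[36,0],[38,17],[49,0]]
[[29,10],[36,0],[38,17],[49,0]]
[[29,10],[36,0],[38,19],[39,17],[49,0]]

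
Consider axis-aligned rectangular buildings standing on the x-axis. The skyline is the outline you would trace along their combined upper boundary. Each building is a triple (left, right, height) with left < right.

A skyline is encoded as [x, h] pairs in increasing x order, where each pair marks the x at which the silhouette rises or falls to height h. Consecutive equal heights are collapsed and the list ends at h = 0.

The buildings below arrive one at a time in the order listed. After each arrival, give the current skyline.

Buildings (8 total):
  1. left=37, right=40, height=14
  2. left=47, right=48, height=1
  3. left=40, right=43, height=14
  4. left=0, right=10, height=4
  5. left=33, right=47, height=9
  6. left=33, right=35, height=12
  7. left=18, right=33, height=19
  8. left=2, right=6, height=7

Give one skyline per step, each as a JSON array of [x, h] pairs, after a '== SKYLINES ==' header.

== SKYLINES ==
[[37,14],[40,0]]
[[37,14],[40,0],[47,1],[48,0]]
[[37,14],[43,0],[47,1],[48,0]]
[[0,4],[10,0],[37,14],[43,0],[47,1],[48,0]]
[[0,4],[10,0],[33,9],[37,14],[43,9],[47,1],[48,0]]
[[0,4],[10,0],[33,12],[35,9],[37,14],[43,9],[47,1],[48,0]]
[[0,4],[10,0],[18,19],[33,12],[35,9],[37,14],[43,9],[47,1],[48,0]]
[[0,4],[2,7],[6,4],[10,0],[18,19],[33,12],[35,9],[37,14],[43,9],[47,1],[48,0]]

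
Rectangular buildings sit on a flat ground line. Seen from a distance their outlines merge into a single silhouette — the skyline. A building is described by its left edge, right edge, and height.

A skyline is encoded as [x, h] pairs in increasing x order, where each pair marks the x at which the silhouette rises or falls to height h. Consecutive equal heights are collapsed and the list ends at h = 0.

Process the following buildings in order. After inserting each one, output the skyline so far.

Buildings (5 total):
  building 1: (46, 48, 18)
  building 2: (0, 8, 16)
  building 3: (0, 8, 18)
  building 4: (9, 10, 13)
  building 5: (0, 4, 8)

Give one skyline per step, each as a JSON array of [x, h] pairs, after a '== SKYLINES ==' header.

== SKYLINES ==
[[46,18],[48,0]]
[[0,16],[8,0],[46,18],[48,0]]
[[0,18],[8,0],[46,18],[48,0]]
[[0,18],[8,0],[9,13],[10,0],[46,18],[48,0]]
[[0,18],[8,0],[9,13],[10,0],[46,18],[48,0]]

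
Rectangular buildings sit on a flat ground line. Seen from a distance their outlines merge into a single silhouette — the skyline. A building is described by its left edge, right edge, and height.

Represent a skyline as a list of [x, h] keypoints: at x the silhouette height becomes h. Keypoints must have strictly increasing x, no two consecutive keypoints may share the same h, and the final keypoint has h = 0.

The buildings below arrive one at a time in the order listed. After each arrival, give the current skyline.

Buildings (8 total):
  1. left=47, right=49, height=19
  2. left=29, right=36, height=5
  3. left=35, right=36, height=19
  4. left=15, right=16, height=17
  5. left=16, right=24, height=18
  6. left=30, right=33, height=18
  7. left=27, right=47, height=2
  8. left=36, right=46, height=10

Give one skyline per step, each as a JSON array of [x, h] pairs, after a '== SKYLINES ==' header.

== SKYLINES ==
[[47,19],[49,0]]
[[29,5],[36,0],[47,19],[49,0]]
[[29,5],[35,19],[36,0],[47,19],[49,0]]
[[15,17],[16,0],[29,5],[35,19],[36,0],[47,19],[49,0]]
[[15,17],[16,18],[24,0],[29,5],[35,19],[36,0],[47,19],[49,0]]
[[15,17],[16,18],[24,0],[29,5],[30,18],[33,5],[35,19],[36,0],[47,19],[49,0]]
[[15,17],[16,18],[24,0],[27,2],[29,5],[30,18],[33,5],[35,19],[36,2],[47,19],[49,0]]
[[15,17],[16,18],[24,0],[27,2],[29,5],[30,18],[33,5],[35,19],[36,10],[46,2],[47,19],[49,0]]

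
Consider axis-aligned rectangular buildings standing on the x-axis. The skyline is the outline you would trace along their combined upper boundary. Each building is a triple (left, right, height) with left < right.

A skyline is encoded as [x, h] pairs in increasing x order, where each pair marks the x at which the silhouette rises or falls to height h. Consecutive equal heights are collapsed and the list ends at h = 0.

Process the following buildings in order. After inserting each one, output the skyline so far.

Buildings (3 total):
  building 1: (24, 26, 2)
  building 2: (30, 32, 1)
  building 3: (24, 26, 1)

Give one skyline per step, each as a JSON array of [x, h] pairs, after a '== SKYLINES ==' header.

== SKYLINES ==
[[24,2],[26,0]]
[[24,2],[26,0],[30,1],[32,0]]
[[24,2],[26,0],[30,1],[32,0]]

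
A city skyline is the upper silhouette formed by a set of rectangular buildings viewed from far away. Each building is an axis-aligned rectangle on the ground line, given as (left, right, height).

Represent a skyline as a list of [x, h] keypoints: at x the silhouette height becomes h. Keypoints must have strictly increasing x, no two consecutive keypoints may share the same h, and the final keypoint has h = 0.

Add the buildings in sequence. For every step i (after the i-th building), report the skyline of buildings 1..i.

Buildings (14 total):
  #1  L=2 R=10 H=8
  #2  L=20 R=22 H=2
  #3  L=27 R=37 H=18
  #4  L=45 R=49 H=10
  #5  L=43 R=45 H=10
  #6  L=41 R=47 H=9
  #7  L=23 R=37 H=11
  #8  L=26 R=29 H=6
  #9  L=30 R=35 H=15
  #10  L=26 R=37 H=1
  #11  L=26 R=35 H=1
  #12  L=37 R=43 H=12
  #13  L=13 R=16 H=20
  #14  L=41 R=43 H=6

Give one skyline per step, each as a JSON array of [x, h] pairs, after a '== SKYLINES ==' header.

== SKYLINES ==
[[2,8],[10,0]]
[[2,8],[10,0],[20,2],[22,0]]
[[2,8],[10,0],[20,2],[22,0],[27,18],[37,0]]
[[2,8],[10,0],[20,2],[22,0],[27,18],[37,0],[45,10],[49,0]]
[[2,8],[10,0],[20,2],[22,0],[27,18],[37,0],[43,10],[49,0]]
[[2,8],[10,0],[20,2],[22,0],[27,18],[37,0],[41,9],[43,10],[49,0]]
[[2,8],[10,0],[20,2],[22,0],[23,11],[27,18],[37,0],[41,9],[43,10],[49,0]]
[[2,8],[10,0],[20,2],[22,0],[23,11],[27,18],[37,0],[41,9],[43,10],[49,0]]
[[2,8],[10,0],[20,2],[22,0],[23,11],[27,18],[37,0],[41,9],[43,10],[49,0]]
[[2,8],[10,0],[20,2],[22,0],[23,11],[27,18],[37,0],[41,9],[43,10],[49,0]]
[[2,8],[10,0],[20,2],[22,0],[23,11],[27,18],[37,0],[41,9],[43,10],[49,0]]
[[2,8],[10,0],[20,2],[22,0],[23,11],[27,18],[37,12],[43,10],[49,0]]
[[2,8],[10,0],[13,20],[16,0],[20,2],[22,0],[23,11],[27,18],[37,12],[43,10],[49,0]]
[[2,8],[10,0],[13,20],[16,0],[20,2],[22,0],[23,11],[27,18],[37,12],[43,10],[49,0]]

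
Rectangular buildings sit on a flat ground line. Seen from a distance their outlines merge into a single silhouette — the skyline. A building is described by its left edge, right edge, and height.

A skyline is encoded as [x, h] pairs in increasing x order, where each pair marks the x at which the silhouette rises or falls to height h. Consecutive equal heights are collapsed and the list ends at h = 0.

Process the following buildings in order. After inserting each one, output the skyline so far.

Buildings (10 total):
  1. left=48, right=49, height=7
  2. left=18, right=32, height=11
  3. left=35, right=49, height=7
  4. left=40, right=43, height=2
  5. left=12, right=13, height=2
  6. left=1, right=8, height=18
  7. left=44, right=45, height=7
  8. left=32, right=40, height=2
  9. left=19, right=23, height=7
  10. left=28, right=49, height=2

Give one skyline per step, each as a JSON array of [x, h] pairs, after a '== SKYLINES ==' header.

== SKYLINES ==
[[48,7],[49,0]]
[[18,11],[32,0],[48,7],[49,0]]
[[18,11],[32,0],[35,7],[49,0]]
[[18,11],[32,0],[35,7],[49,0]]
[[12,2],[13,0],[18,11],[32,0],[35,7],[49,0]]
[[1,18],[8,0],[12,2],[13,0],[18,11],[32,0],[35,7],[49,0]]
[[1,18],[8,0],[12,2],[13,0],[18,11],[32,0],[35,7],[49,0]]
[[1,18],[8,0],[12,2],[13,0],[18,11],[32,2],[35,7],[49,0]]
[[1,18],[8,0],[12,2],[13,0],[18,11],[32,2],[35,7],[49,0]]
[[1,18],[8,0],[12,2],[13,0],[18,11],[32,2],[35,7],[49,0]]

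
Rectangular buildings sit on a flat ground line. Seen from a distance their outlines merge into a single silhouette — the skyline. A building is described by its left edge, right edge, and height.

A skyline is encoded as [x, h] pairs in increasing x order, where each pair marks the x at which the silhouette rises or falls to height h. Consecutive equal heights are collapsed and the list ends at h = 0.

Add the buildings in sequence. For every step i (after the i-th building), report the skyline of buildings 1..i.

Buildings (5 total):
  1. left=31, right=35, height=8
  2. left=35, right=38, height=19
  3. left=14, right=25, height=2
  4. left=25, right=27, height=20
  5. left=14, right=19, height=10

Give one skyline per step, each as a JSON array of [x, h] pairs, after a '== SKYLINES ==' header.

== SKYLINES ==
[[31,8],[35,0]]
[[31,8],[35,19],[38,0]]
[[14,2],[25,0],[31,8],[35,19],[38,0]]
[[14,2],[25,20],[27,0],[31,8],[35,19],[38,0]]
[[14,10],[19,2],[25,20],[27,0],[31,8],[35,19],[38,0]]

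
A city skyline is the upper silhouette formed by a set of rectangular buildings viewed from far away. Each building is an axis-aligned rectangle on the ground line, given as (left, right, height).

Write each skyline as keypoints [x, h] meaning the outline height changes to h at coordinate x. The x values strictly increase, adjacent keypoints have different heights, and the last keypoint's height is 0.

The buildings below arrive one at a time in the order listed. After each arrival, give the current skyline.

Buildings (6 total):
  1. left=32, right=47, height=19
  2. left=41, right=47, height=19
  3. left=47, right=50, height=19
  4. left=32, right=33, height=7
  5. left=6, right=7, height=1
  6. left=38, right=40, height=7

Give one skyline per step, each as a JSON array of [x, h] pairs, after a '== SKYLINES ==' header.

== SKYLINES ==
[[32,19],[47,0]]
[[32,19],[47,0]]
[[32,19],[50,0]]
[[32,19],[50,0]]
[[6,1],[7,0],[32,19],[50,0]]
[[6,1],[7,0],[32,19],[50,0]]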